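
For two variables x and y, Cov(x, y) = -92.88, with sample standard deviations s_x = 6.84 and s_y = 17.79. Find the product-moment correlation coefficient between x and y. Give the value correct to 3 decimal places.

r = Cov(x,y) / (s_x · s_y) = -92.88 / (6.84 × 17.79)
  = -92.88 / 121.6836 ≈ -0.763

-0.763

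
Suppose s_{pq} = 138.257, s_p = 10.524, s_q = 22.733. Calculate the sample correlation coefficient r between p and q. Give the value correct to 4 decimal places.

0.5779

r = Cov(p,q) / (s_p · s_q) = 138.257 / (10.524 × 22.733)
  = 138.257 / 239.2421 ≈ 0.5779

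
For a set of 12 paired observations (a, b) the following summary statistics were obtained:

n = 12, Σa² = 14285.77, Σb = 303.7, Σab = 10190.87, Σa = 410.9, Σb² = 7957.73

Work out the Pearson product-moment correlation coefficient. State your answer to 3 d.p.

r = (nΣab − ΣaΣb) / √[(nΣa² − (Σa)²)(nΣb² − (Σb)²)]
Numerator: 12×10190.87 − 410.9×303.7 = -2499.89
Denominator: √[(171429.24 − 168838.81)(95492.76 − 92233.69)] = √[2590.43 × 3259.07] = 2905.5796
r = -2499.89 / 2905.5796 ≈ -0.860

-0.860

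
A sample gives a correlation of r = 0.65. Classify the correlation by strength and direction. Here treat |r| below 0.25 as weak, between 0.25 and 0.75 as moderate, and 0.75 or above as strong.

moderate positive

r = 0.65 > 0 so the relationship is positive.
|r| = 0.65, which falls in the moderate range.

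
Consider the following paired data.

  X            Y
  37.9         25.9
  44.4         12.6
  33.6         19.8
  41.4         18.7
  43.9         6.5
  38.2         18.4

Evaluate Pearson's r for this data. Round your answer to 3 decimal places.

-0.707

n = 6, ΣX = 239.4, ΣY = 101.9, ΣX² = 9637.14, ΣY² = 1952.11, ΣXY = 3968.74
nΣXY − ΣXΣY = 23812.44 − 24394.86 = -582.42
nΣX² − (ΣX)² = 57822.84 − 57312.36 = 510.48; nΣY² − (ΣY)² = 11712.66 − 10383.61 = 1329.05
r = -582.42 / √(510.48 × 1329.05) = -582.42 / 823.6829 ≈ -0.707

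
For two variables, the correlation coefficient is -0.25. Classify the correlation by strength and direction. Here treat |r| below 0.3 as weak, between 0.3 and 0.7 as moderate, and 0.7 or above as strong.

weak negative

r = -0.25 < 0 so the relationship is negative.
|r| = 0.25, which falls in the weak range.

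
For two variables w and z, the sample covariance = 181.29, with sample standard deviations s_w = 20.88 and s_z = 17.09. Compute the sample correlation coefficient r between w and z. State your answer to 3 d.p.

r = Cov(w,z) / (s_w · s_z) = 181.29 / (20.88 × 17.09)
  = 181.29 / 356.8392 ≈ 0.508

0.508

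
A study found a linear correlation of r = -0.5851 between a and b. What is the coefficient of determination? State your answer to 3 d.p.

0.342

r² = (-0.5851)² = 0.342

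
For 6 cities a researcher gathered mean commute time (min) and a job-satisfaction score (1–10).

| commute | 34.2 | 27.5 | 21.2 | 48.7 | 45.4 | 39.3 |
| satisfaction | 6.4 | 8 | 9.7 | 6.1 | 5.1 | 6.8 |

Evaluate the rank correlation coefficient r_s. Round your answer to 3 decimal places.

Rank commute: 3, 2, 1, 6, 5, 4
Rank satisfaction: 3, 5, 6, 2, 1, 4
d = rank(commute) − rank(satisfaction): 0, -3, -5, 4, 4, 0; Σd² = 66
ρ = 1 − 6Σd² / [n(n²−1)] = 1 − 6×66 / (6×35) = 1 − 396/210 ≈ -0.886

-0.886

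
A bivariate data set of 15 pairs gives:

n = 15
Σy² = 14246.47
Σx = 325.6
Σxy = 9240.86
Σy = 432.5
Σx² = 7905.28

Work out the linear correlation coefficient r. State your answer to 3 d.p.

r = (nΣxy − ΣxΣy) / √[(nΣx² − (Σx)²)(nΣy² − (Σy)²)]
Numerator: 15×9240.86 − 325.6×432.5 = -2209.1
Denominator: √[(118579.2 − 106015.36)(213697.05 − 187056.25)] = √[12563.84 × 26640.8] = 18295.1018
r = -2209.1 / 18295.1018 ≈ -0.121

-0.121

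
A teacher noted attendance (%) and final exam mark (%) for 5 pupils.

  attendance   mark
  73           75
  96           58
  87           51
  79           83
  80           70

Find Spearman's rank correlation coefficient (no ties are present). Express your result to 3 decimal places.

Rank attendance: 1, 5, 4, 2, 3
Rank mark: 4, 2, 1, 5, 3
d = rank(attendance) − rank(mark): -3, 3, 3, -3, 0; Σd² = 36
ρ = 1 − 6Σd² / [n(n²−1)] = 1 − 6×36 / (5×24) = 1 − 216/120 ≈ -0.800

-0.800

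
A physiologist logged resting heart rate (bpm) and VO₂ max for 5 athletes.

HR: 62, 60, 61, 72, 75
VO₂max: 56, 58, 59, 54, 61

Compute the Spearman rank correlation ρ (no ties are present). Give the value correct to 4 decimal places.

Rank HR: 3, 1, 2, 4, 5
Rank VO₂max: 2, 3, 4, 1, 5
d = rank(HR) − rank(VO₂max): 1, -2, -2, 3, 0; Σd² = 18
ρ = 1 − 6Σd² / [n(n²−1)] = 1 − 6×18 / (5×24) = 1 − 108/120 ≈ 0.1000

0.1000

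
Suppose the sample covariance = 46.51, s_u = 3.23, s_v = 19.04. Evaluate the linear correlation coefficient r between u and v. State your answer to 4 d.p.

r = Cov(u,v) / (s_u · s_v) = 46.51 / (3.23 × 19.04)
  = 46.51 / 61.4992 ≈ 0.7563

0.7563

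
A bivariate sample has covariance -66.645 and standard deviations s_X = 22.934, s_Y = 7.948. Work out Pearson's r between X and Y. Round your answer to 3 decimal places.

-0.366

r = Cov(X,Y) / (s_X · s_Y) = -66.645 / (22.934 × 7.948)
  = -66.645 / 182.2794 ≈ -0.366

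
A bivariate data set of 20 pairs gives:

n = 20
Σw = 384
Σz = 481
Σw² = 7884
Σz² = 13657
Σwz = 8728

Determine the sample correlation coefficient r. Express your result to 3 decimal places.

-0.491

r = (nΣwz − ΣwΣz) / √[(nΣw² − (Σw)²)(nΣz² − (Σz)²)]
Numerator: 20×8728 − 384×481 = -10144
Denominator: √[(157680 − 147456)(273140 − 231361)] = √[10224 × 41779] = 20667.5711
r = -10144 / 20667.5711 ≈ -0.491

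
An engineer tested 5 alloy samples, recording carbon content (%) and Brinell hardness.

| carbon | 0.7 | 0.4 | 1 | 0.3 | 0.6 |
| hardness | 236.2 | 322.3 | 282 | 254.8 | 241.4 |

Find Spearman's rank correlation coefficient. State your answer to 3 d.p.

Rank carbon: 4, 2, 5, 1, 3
Rank hardness: 1, 5, 4, 3, 2
d = rank(carbon) − rank(hardness): 3, -3, 1, -2, 1; Σd² = 24
ρ = 1 − 6Σd² / [n(n²−1)] = 1 − 6×24 / (5×24) = 1 − 144/120 ≈ -0.200

-0.200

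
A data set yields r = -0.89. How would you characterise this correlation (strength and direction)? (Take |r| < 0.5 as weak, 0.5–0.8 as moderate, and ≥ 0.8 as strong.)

r = -0.89 < 0 so the relationship is negative.
|r| = 0.89, which falls in the strong range.

strong negative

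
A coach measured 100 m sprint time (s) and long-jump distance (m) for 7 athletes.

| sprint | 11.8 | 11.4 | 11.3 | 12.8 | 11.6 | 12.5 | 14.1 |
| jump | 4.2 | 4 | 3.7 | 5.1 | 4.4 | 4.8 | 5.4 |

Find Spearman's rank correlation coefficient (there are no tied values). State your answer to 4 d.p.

0.9643

Rank sprint: 4, 2, 1, 6, 3, 5, 7
Rank jump: 3, 2, 1, 6, 4, 5, 7
d = rank(sprint) − rank(jump): 1, 0, 0, 0, -1, 0, 0; Σd² = 2
ρ = 1 − 6Σd² / [n(n²−1)] = 1 − 6×2 / (7×48) = 1 − 12/336 ≈ 0.9643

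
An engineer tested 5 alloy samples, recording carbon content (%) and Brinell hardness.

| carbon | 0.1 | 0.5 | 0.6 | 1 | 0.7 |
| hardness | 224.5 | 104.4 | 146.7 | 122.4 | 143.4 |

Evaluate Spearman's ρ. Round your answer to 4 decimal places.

Rank carbon: 1, 2, 3, 5, 4
Rank hardness: 5, 1, 4, 2, 3
d = rank(carbon) − rank(hardness): -4, 1, -1, 3, 1; Σd² = 28
ρ = 1 − 6Σd² / [n(n²−1)] = 1 − 6×28 / (5×24) = 1 − 168/120 ≈ -0.4000

-0.4000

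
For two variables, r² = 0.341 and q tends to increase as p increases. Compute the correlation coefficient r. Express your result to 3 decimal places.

0.584

|r| = √0.341 = 0.584
The association is positive, so r = 0.584.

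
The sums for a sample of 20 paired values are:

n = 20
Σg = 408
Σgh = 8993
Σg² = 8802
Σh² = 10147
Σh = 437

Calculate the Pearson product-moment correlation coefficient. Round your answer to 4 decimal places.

r = (nΣgh − ΣgΣh) / √[(nΣg² − (Σg)²)(nΣh² − (Σh)²)]
Numerator: 20×8993 − 408×437 = 1564
Denominator: √[(176040 − 166464)(202940 − 190969)] = √[9576 × 11971] = 10706.7407
r = 1564 / 10706.7407 ≈ 0.1461

0.1461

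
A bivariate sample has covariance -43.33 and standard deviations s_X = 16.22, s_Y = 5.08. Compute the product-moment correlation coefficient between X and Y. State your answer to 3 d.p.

r = Cov(X,Y) / (s_X · s_Y) = -43.33 / (16.22 × 5.08)
  = -43.33 / 82.3976 ≈ -0.526

-0.526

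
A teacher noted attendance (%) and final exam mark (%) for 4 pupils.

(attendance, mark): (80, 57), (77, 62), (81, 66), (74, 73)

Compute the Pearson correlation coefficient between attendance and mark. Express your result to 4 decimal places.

n = 4, Σx = 312, Σy = 258, Σx² = 24366, Σy² = 16778, Σxy = 20082
nΣxy − ΣxΣy = 80328 − 80496 = -168
nΣx² − (Σx)² = 97464 − 97344 = 120; nΣy² − (Σy)² = 67112 − 66564 = 548
r = -168 / √(120 × 548) = -168 / 256.4371 ≈ -0.6551

-0.6551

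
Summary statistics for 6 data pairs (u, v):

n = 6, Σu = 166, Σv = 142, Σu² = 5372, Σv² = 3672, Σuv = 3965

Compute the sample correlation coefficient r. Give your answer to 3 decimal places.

0.074

r = (nΣuv − ΣuΣv) / √[(nΣu² − (Σu)²)(nΣv² − (Σv)²)]
Numerator: 6×3965 − 166×142 = 218
Denominator: √[(32232 − 27556)(22032 − 20164)] = √[4676 × 1868] = 2955.4641
r = 218 / 2955.4641 ≈ 0.074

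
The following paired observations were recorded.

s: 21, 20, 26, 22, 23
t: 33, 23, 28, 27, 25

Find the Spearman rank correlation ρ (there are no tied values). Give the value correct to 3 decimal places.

0.300

Rank s: 2, 1, 5, 3, 4
Rank t: 5, 1, 4, 3, 2
d = rank(s) − rank(t): -3, 0, 1, 0, 2; Σd² = 14
ρ = 1 − 6Σd² / [n(n²−1)] = 1 − 6×14 / (5×24) = 1 − 84/120 ≈ 0.300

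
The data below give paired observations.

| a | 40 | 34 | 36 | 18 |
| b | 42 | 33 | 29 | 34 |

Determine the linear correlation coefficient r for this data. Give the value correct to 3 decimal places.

0.266

n = 4, Σa = 128, Σb = 138, Σa² = 4376, Σb² = 4850, Σab = 4458
nΣab − ΣaΣb = 17832 − 17664 = 168
nΣa² − (Σa)² = 17504 − 16384 = 1120; nΣb² − (Σb)² = 19400 − 19044 = 356
r = 168 / √(1120 × 356) = 168 / 631.4428 ≈ 0.266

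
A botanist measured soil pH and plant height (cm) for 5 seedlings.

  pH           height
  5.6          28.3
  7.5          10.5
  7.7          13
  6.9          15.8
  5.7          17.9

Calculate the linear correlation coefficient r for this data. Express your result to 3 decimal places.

n = 5, Σx = 33.4, Σy = 85.5, Σx² = 227, Σy² = 1650.19, Σxy = 548.38
nΣxy − ΣxΣy = 2741.9 − 2855.7 = -113.8
nΣx² − (Σx)² = 1135 − 1115.56 = 19.44; nΣy² − (Σy)² = 8250.95 − 7310.25 = 940.7
r = -113.8 / √(19.44 × 940.7) = -113.8 / 135.2302 ≈ -0.842

-0.842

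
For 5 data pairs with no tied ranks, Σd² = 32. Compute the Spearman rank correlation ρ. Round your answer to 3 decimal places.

-0.600

ρ = 1 − 6Σd² / [n(n²−1)] = 1 − 6×32 / (5×24)
  = 1 − 192/120 = 1 − 1.6000 ≈ -0.600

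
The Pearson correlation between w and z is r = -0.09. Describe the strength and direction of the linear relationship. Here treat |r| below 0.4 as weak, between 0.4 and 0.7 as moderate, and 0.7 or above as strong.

weak negative

r = -0.09 < 0 so the relationship is negative.
|r| = 0.09, which falls in the weak range.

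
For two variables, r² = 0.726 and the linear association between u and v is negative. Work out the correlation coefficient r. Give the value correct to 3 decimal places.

|r| = √0.726 = 0.852
The association is negative, so r = −0.852.

-0.852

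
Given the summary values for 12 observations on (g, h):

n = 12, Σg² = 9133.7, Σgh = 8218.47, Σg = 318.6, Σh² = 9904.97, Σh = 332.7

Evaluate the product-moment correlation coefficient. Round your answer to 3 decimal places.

r = (nΣgh − ΣgΣh) / √[(nΣg² − (Σg)²)(nΣh² − (Σh)²)]
Numerator: 12×8218.47 − 318.6×332.7 = -7376.58
Denominator: √[(109604.4 − 101505.96)(118859.64 − 110689.29)] = √[8098.44 × 8170.35] = 8134.3155
r = -7376.58 / 8134.3155 ≈ -0.907

-0.907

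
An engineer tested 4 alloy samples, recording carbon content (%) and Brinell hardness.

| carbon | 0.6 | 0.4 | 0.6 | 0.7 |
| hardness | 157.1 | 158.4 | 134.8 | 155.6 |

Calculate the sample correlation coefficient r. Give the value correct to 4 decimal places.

n = 4, Σx = 2.3, Σy = 605.9, Σx² = 1.37, Σy² = 92153.37, Σxy = 347.42
nΣxy − ΣxΣy = 1389.68 − 1393.57 = -3.89
nΣx² − (Σx)² = 5.48 − 5.29 = 0.19; nΣy² − (Σy)² = 368613.48 − 367114.81 = 1498.67
r = -3.89 / √(0.19 × 1498.67) = -3.89 / 16.8745 ≈ -0.2305

-0.2305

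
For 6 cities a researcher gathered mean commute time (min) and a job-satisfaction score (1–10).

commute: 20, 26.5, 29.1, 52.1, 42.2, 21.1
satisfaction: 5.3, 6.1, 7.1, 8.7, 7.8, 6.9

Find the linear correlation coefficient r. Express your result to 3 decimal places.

n = 6, Σx = 191, Σy = 41.9, Σx² = 6889.52, Σy² = 299.85, Σxy = 1402.28
nΣxy − ΣxΣy = 8413.68 − 8002.9 = 410.78
nΣx² − (Σx)² = 41337.12 − 36481 = 4856.12; nΣy² − (Σy)² = 1799.1 − 1755.61 = 43.49
r = 410.78 / √(4856.12 × 43.49) = 410.78 / 459.5570 ≈ 0.894

0.894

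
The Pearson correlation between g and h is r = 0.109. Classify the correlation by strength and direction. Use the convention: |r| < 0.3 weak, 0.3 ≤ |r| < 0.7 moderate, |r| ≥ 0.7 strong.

r = 0.109 > 0 so the relationship is positive.
|r| = 0.109, which falls in the weak range.

weak positive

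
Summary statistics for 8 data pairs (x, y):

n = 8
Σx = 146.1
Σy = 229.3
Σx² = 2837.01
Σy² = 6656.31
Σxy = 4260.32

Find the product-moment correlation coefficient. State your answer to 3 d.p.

r = (nΣxy − ΣxΣy) / √[(nΣx² − (Σx)²)(nΣy² − (Σy)²)]
Numerator: 8×4260.32 − 146.1×229.3 = 581.83
Denominator: √[(22696.08 − 21345.21)(53250.48 − 52578.49)] = √[1350.87 × 671.99] = 952.7702
r = 581.83 / 952.7702 ≈ 0.611

0.611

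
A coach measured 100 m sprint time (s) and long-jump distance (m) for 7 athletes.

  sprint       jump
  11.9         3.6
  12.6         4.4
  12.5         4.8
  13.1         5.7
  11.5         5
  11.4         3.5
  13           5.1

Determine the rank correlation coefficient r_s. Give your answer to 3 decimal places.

Rank sprint: 3, 5, 4, 7, 2, 1, 6
Rank jump: 2, 3, 4, 7, 5, 1, 6
d = rank(sprint) − rank(jump): 1, 2, 0, 0, -3, 0, 0; Σd² = 14
ρ = 1 − 6Σd² / [n(n²−1)] = 1 − 6×14 / (7×48) = 1 − 84/336 ≈ 0.750

0.750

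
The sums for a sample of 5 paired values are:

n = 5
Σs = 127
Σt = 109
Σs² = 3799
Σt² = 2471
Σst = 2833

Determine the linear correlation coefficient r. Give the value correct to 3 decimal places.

0.276

r = (nΣst − ΣsΣt) / √[(nΣs² − (Σs)²)(nΣt² − (Σt)²)]
Numerator: 5×2833 − 127×109 = 322
Denominator: √[(18995 − 16129)(12355 − 11881)] = √[2866 × 474] = 1165.5402
r = 322 / 1165.5402 ≈ 0.276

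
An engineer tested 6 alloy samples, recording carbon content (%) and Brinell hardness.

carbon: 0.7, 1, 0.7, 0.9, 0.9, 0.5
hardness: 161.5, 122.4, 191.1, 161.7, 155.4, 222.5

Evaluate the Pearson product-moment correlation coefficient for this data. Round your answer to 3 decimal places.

-0.924

n = 6, Σx = 4.7, Σy = 1014.6, Σx² = 3.85, Σy² = 177385.52, Σxy = 765.86
nΣxy − ΣxΣy = 4595.16 − 4768.62 = -173.46
nΣx² − (Σx)² = 23.1 − 22.09 = 1.01; nΣy² − (Σy)² = 1064313.12 − 1029413.16 = 34899.96
r = -173.46 / √(1.01 × 34899.96) = -173.46 / 187.7471 ≈ -0.924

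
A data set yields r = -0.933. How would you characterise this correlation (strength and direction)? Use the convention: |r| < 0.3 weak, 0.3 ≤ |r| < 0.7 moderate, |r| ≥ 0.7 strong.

r = -0.933 < 0 so the relationship is negative.
|r| = 0.933, which falls in the strong range.

strong negative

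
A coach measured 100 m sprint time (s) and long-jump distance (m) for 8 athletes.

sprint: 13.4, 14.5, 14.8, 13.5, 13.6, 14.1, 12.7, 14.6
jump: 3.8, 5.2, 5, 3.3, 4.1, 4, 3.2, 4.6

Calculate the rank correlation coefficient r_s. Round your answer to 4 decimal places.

0.8810

Rank sprint: 2, 6, 8, 3, 4, 5, 1, 7
Rank jump: 3, 8, 7, 2, 5, 4, 1, 6
d = rank(sprint) − rank(jump): -1, -2, 1, 1, -1, 1, 0, 1; Σd² = 10
ρ = 1 − 6Σd² / [n(n²−1)] = 1 − 6×10 / (8×63) = 1 − 60/504 ≈ 0.8810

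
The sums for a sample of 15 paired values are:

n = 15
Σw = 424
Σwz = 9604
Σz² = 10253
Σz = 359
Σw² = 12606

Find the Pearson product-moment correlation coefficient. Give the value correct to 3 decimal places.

-0.535

r = (nΣwz − ΣwΣz) / √[(nΣw² − (Σw)²)(nΣz² − (Σz)²)]
Numerator: 15×9604 − 424×359 = -8156
Denominator: √[(189090 − 179776)(153795 − 128881)] = √[9314 × 24914] = 15233.1545
r = -8156 / 15233.1545 ≈ -0.535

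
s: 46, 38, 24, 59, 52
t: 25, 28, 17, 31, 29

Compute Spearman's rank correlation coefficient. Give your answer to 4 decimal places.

Rank s: 3, 2, 1, 5, 4
Rank t: 2, 3, 1, 5, 4
d = rank(s) − rank(t): 1, -1, 0, 0, 0; Σd² = 2
ρ = 1 − 6Σd² / [n(n²−1)] = 1 − 6×2 / (5×24) = 1 − 12/120 ≈ 0.9000

0.9000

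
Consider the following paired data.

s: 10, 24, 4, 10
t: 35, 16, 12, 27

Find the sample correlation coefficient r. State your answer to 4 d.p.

n = 4, Σs = 48, Σt = 90, Σs² = 792, Σt² = 2354, Σst = 1052
nΣst − ΣsΣt = 4208 − 4320 = -112
nΣs² − (Σs)² = 3168 − 2304 = 864; nΣt² − (Σt)² = 9416 − 8100 = 1316
r = -112 / √(864 × 1316) = -112 / 1066.3133 ≈ -0.1050

-0.1050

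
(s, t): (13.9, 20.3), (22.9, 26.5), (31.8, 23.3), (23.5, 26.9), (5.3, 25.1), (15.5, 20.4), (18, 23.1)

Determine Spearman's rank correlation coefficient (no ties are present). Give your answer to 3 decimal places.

0.464

Rank s: 2, 5, 7, 6, 1, 3, 4
Rank t: 1, 6, 4, 7, 5, 2, 3
d = rank(s) − rank(t): 1, -1, 3, -1, -4, 1, 1; Σd² = 30
ρ = 1 − 6Σd² / [n(n²−1)] = 1 − 6×30 / (7×48) = 1 − 180/336 ≈ 0.464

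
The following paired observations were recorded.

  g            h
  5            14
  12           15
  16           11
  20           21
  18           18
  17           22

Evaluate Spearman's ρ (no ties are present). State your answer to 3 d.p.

Rank g: 1, 2, 3, 6, 5, 4
Rank h: 2, 3, 1, 5, 4, 6
d = rank(g) − rank(h): -1, -1, 2, 1, 1, -2; Σd² = 12
ρ = 1 − 6Σd² / [n(n²−1)] = 1 − 6×12 / (6×35) = 1 − 72/210 ≈ 0.657

0.657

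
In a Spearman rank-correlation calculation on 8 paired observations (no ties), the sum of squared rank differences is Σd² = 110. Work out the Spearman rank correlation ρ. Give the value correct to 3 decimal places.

ρ = 1 − 6Σd² / [n(n²−1)] = 1 − 6×110 / (8×63)
  = 1 − 660/504 = 1 − 1.3095 ≈ -0.310

-0.310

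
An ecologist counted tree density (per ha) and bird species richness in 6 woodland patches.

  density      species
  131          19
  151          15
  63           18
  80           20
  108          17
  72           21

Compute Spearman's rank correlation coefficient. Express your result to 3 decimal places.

-0.543

Rank density: 5, 6, 1, 3, 4, 2
Rank species: 4, 1, 3, 5, 2, 6
d = rank(density) − rank(species): 1, 5, -2, -2, 2, -4; Σd² = 54
ρ = 1 − 6Σd² / [n(n²−1)] = 1 − 6×54 / (6×35) = 1 − 324/210 ≈ -0.543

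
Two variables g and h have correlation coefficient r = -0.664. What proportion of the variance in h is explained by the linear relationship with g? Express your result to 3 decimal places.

0.441

r² = (-0.664)² = 0.441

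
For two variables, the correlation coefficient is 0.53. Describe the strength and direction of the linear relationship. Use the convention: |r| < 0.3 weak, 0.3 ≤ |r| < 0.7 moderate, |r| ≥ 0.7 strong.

r = 0.53 > 0 so the relationship is positive.
|r| = 0.53, which falls in the moderate range.

moderate positive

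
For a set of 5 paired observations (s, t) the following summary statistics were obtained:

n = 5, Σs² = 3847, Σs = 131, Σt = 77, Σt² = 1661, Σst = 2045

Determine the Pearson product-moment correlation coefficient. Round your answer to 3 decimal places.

r = (nΣst − ΣsΣt) / √[(nΣs² − (Σs)²)(nΣt² − (Σt)²)]
Numerator: 5×2045 − 131×77 = 138
Denominator: √[(19235 − 17161)(8305 − 5929)] = √[2074 × 2376] = 2219.8703
r = 138 / 2219.8703 ≈ 0.062

0.062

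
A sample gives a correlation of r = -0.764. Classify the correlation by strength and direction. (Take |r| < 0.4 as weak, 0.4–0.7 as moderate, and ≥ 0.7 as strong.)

strong negative

r = -0.764 < 0 so the relationship is negative.
|r| = 0.764, which falls in the strong range.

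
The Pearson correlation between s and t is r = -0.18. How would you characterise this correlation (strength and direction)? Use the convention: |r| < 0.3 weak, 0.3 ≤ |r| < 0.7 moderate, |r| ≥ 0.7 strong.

weak negative

r = -0.18 < 0 so the relationship is negative.
|r| = 0.18, which falls in the weak range.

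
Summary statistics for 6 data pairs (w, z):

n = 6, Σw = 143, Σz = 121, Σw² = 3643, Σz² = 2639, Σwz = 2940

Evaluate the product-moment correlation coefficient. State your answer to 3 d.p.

0.260

r = (nΣwz − ΣwΣz) / √[(nΣw² − (Σw)²)(nΣz² − (Σz)²)]
Numerator: 6×2940 − 143×121 = 337
Denominator: √[(21858 − 20449)(15834 − 14641)] = √[1409 × 1193] = 1296.5095
r = 337 / 1296.5095 ≈ 0.260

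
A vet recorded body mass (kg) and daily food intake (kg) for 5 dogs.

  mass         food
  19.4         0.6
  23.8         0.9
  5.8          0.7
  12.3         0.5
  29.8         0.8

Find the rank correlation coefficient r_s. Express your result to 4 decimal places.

0.6000

Rank mass: 3, 4, 1, 2, 5
Rank food: 2, 5, 3, 1, 4
d = rank(mass) − rank(food): 1, -1, -2, 1, 1; Σd² = 8
ρ = 1 − 6Σd² / [n(n²−1)] = 1 − 6×8 / (5×24) = 1 − 48/120 ≈ 0.6000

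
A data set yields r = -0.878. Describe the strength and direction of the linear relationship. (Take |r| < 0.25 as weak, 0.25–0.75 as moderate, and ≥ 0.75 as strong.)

strong negative

r = -0.878 < 0 so the relationship is negative.
|r| = 0.878, which falls in the strong range.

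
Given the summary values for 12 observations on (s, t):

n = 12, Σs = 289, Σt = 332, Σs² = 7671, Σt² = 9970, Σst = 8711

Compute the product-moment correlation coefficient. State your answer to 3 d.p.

r = (nΣst − ΣsΣt) / √[(nΣs² − (Σs)²)(nΣt² − (Σt)²)]
Numerator: 12×8711 − 289×332 = 8584
Denominator: √[(92052 − 83521)(119640 − 110224)] = √[8531 × 9416] = 8962.5831
r = 8584 / 8962.5831 ≈ 0.958

0.958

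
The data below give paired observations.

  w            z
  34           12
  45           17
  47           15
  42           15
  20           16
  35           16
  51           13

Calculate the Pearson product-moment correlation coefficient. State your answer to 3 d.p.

-0.179

n = 7, Σw = 274, Σz = 104, Σw² = 11380, Σz² = 1564, Σwz = 4051
nΣwz − ΣwΣz = 28357 − 28496 = -139
nΣw² − (Σw)² = 79660 − 75076 = 4584; nΣz² − (Σz)² = 10948 − 10816 = 132
r = -139 / √(4584 × 132) = -139 / 777.8740 ≈ -0.179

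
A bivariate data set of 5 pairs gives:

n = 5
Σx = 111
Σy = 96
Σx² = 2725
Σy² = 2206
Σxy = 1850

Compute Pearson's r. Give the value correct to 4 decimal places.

r = (nΣxy − ΣxΣy) / √[(nΣx² − (Σx)²)(nΣy² − (Σy)²)]
Numerator: 5×1850 − 111×96 = -1406
Denominator: √[(13625 − 12321)(11030 − 9216)] = √[1304 × 1814] = 1538.0039
r = -1406 / 1538.0039 ≈ -0.9142

-0.9142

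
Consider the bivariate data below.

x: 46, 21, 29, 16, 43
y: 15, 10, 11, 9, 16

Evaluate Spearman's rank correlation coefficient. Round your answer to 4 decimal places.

Rank x: 5, 2, 3, 1, 4
Rank y: 4, 2, 3, 1, 5
d = rank(x) − rank(y): 1, 0, 0, 0, -1; Σd² = 2
ρ = 1 − 6Σd² / [n(n²−1)] = 1 − 6×2 / (5×24) = 1 − 12/120 ≈ 0.9000

0.9000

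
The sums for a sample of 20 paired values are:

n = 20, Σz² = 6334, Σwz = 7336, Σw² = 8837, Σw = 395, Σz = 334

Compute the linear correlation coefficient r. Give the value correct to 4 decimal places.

0.8356

r = (nΣwz − ΣwΣz) / √[(nΣw² − (Σw)²)(nΣz² − (Σz)²)]
Numerator: 20×7336 − 395×334 = 14790
Denominator: √[(176740 − 156025)(126680 − 111556)] = √[20715 × 15124] = 17700.1034
r = 14790 / 17700.1034 ≈ 0.8356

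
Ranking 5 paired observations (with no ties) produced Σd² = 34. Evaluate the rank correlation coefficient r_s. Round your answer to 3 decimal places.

ρ = 1 − 6Σd² / [n(n²−1)] = 1 − 6×34 / (5×24)
  = 1 − 204/120 = 1 − 1.7000 ≈ -0.700

-0.700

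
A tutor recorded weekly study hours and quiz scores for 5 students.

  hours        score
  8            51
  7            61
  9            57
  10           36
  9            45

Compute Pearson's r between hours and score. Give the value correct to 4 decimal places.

n = 5, Σx = 43, Σy = 250, Σx² = 375, Σy² = 12892, Σxy = 2113
nΣxy − ΣxΣy = 10565 − 10750 = -185
nΣx² − (Σx)² = 1875 − 1849 = 26; nΣy² − (Σy)² = 64460 − 62500 = 1960
r = -185 / √(26 × 1960) = -185 / 225.7432 ≈ -0.8195

-0.8195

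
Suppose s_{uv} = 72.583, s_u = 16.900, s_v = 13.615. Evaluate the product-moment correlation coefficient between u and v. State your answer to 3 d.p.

r = Cov(u,v) / (s_u · s_v) = 72.583 / (16.900 × 13.615)
  = 72.583 / 230.0935 ≈ 0.315

0.315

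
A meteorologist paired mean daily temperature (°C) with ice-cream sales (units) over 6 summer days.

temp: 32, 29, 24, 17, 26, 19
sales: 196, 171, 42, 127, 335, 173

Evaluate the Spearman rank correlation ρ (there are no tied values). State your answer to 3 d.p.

0.486

Rank temp: 6, 5, 3, 1, 4, 2
Rank sales: 5, 3, 1, 2, 6, 4
d = rank(temp) − rank(sales): 1, 2, 2, -1, -2, -2; Σd² = 18
ρ = 1 − 6Σd² / [n(n²−1)] = 1 − 6×18 / (6×35) = 1 − 108/210 ≈ 0.486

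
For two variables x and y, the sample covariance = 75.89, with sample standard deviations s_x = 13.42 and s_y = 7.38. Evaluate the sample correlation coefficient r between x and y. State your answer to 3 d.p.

r = Cov(x,y) / (s_x · s_y) = 75.89 / (13.42 × 7.38)
  = 75.89 / 99.0396 ≈ 0.766

0.766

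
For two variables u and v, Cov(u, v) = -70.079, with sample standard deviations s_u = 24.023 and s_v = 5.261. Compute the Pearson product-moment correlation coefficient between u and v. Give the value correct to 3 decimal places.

-0.554

r = Cov(u,v) / (s_u · s_v) = -70.079 / (24.023 × 5.261)
  = -70.079 / 126.3850 ≈ -0.554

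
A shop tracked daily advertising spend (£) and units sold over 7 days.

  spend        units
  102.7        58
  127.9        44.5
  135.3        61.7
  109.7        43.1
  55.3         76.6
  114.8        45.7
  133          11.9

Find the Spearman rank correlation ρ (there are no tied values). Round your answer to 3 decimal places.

-0.357

Rank spend: 2, 5, 7, 3, 1, 4, 6
Rank units: 5, 3, 6, 2, 7, 4, 1
d = rank(spend) − rank(units): -3, 2, 1, 1, -6, 0, 5; Σd² = 76
ρ = 1 − 6Σd² / [n(n²−1)] = 1 − 6×76 / (7×48) = 1 − 456/336 ≈ -0.357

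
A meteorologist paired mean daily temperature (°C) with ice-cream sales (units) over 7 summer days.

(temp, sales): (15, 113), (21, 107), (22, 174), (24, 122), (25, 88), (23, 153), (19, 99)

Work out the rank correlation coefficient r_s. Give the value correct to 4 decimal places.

Rank temp: 1, 3, 4, 6, 7, 5, 2
Rank sales: 4, 3, 7, 5, 1, 6, 2
d = rank(temp) − rank(sales): -3, 0, -3, 1, 6, -1, 0; Σd² = 56
ρ = 1 − 6Σd² / [n(n²−1)] = 1 − 6×56 / (7×48) = 1 − 336/336 ≈ 0.0000

0.0000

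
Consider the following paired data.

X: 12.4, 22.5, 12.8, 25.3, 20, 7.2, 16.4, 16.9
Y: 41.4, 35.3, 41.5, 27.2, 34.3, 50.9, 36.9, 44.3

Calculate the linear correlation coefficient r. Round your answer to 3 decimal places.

n = 8, ΣX = 133.5, ΣY = 311.8, ΣX² = 2470.35, ΣY² = 12513.54, ΣXY = 4933.28
nΣXY − ΣXΣY = 39466.24 − 41625.3 = -2159.06
nΣX² − (ΣX)² = 19762.8 − 17822.25 = 1940.55; nΣY² − (ΣY)² = 100108.32 − 97219.24 = 2889.08
r = -2159.06 / √(1940.55 × 2889.08) = -2159.06 / 2367.7847 ≈ -0.912

-0.912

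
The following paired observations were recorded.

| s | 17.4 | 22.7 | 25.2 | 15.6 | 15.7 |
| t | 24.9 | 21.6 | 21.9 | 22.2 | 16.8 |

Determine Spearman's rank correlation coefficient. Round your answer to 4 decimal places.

-0.1000

Rank s: 3, 4, 5, 1, 2
Rank t: 5, 2, 3, 4, 1
d = rank(s) − rank(t): -2, 2, 2, -3, 1; Σd² = 22
ρ = 1 − 6Σd² / [n(n²−1)] = 1 − 6×22 / (5×24) = 1 − 132/120 ≈ -0.1000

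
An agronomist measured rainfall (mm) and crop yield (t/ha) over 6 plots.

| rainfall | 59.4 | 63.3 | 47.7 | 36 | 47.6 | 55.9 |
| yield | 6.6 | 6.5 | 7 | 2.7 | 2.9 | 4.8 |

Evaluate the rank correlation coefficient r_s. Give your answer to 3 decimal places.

Rank rainfall: 5, 6, 3, 1, 2, 4
Rank yield: 5, 4, 6, 1, 2, 3
d = rank(rainfall) − rank(yield): 0, 2, -3, 0, 0, 1; Σd² = 14
ρ = 1 − 6Σd² / [n(n²−1)] = 1 − 6×14 / (6×35) = 1 − 84/210 ≈ 0.600

0.600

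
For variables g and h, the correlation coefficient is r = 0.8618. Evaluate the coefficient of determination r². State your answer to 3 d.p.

0.743

r² = (0.8618)² = 0.743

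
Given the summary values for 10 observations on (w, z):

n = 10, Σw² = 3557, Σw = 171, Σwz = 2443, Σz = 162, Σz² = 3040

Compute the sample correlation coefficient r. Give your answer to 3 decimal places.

r = (nΣwz − ΣwΣz) / √[(nΣw² − (Σw)²)(nΣz² − (Σz)²)]
Numerator: 10×2443 − 171×162 = -3272
Denominator: √[(35570 − 29241)(30400 − 26244)] = √[6329 × 4156] = 5128.6766
r = -3272 / 5128.6766 ≈ -0.638

-0.638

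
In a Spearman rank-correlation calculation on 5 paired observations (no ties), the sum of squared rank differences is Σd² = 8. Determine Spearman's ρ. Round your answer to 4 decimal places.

0.6000

ρ = 1 − 6Σd² / [n(n²−1)] = 1 − 6×8 / (5×24)
  = 1 − 48/120 = 1 − 0.40000 ≈ 0.6000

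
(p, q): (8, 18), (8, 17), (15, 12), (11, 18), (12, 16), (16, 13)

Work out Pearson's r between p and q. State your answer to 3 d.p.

n = 6, Σp = 70, Σq = 94, Σp² = 874, Σq² = 1506, Σpq = 1058
nΣpq − ΣpΣq = 6348 − 6580 = -232
nΣp² − (Σp)² = 5244 − 4900 = 344; nΣq² − (Σq)² = 9036 − 8836 = 200
r = -232 / √(344 × 200) = -232 / 262.2975 ≈ -0.884

-0.884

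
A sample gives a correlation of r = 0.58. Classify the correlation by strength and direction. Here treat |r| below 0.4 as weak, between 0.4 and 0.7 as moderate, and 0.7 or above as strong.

moderate positive

r = 0.58 > 0 so the relationship is positive.
|r| = 0.58, which falls in the moderate range.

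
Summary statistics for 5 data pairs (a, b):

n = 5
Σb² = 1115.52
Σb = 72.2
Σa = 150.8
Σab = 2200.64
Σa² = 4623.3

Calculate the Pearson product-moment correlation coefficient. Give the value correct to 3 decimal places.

r = (nΣab − ΣaΣb) / √[(nΣa² − (Σa)²)(nΣb² − (Σb)²)]
Numerator: 5×2200.64 − 150.8×72.2 = 115.44
Denominator: √[(23116.5 − 22740.64)(5577.6 − 5212.84)] = √[375.86 × 364.76] = 370.2684
r = 115.44 / 370.2684 ≈ 0.312

0.312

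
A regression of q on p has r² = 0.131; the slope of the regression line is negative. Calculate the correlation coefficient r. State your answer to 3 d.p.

|r| = √0.131 = 0.362
The association is negative, so r = −0.362.

-0.362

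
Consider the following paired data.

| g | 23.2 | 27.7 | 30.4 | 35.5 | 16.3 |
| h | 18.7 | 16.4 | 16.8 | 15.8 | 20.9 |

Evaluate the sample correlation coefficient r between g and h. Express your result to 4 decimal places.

-0.9573

n = 5, Σg = 133.1, Σh = 88.6, Σg² = 3755.63, Σh² = 1587.34, Σgh = 2300.41
nΣgh − ΣgΣh = 11502.05 − 11792.66 = -290.61
nΣg² − (Σg)² = 18778.15 − 17715.61 = 1062.54; nΣh² − (Σh)² = 7936.7 − 7849.96 = 86.74
r = -290.61 / √(1062.54 × 86.74) = -290.61 / 303.5864 ≈ -0.9573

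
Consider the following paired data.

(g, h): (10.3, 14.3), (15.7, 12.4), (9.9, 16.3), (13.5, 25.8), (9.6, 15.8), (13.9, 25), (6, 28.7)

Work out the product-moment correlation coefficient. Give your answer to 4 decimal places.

n = 7, Σg = 78.9, Σh = 138.3, Σg² = 954.21, Σh² = 2987.91, Σgh = 1523.02
nΣgh − ΣgΣh = 10661.14 − 10911.87 = -250.73
nΣg² − (Σg)² = 6679.47 − 6225.21 = 454.26; nΣh² − (Σh)² = 20915.37 − 19126.89 = 1788.48
r = -250.73 / √(454.26 × 1788.48) = -250.73 / 901.3517 ≈ -0.2782

-0.2782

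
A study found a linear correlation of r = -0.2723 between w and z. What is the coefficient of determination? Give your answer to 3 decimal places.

0.074

r² = (-0.2723)² = 0.074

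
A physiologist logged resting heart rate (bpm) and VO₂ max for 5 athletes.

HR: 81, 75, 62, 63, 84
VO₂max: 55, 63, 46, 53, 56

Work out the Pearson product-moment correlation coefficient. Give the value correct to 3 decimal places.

0.590

n = 5, Σx = 365, Σy = 273, Σx² = 27055, Σy² = 15055, Σxy = 20075
nΣxy − ΣxΣy = 100375 − 99645 = 730
nΣx² − (Σx)² = 135275 − 133225 = 2050; nΣy² − (Σy)² = 75275 − 74529 = 746
r = 730 / √(2050 × 746) = 730 / 1236.6487 ≈ 0.590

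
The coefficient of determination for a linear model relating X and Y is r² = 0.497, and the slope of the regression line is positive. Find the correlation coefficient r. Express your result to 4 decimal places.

|r| = √0.497 = 0.7050
The association is positive, so r = 0.7050.

0.7050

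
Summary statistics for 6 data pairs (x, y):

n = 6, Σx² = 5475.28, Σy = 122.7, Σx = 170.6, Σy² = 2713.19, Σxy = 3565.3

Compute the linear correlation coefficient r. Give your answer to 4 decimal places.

r = (nΣxy − ΣxΣy) / √[(nΣx² − (Σx)²)(nΣy² − (Σy)²)]
Numerator: 6×3565.3 − 170.6×122.7 = 459.18
Denominator: √[(32851.68 − 29104.36)(16279.14 − 15055.29)] = √[3747.32 × 1223.85] = 2141.5316
r = 459.18 / 2141.5316 ≈ 0.2144

0.2144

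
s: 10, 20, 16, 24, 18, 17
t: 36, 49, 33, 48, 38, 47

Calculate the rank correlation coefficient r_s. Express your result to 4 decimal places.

Rank s: 1, 5, 2, 6, 4, 3
Rank t: 2, 6, 1, 5, 3, 4
d = rank(s) − rank(t): -1, -1, 1, 1, 1, -1; Σd² = 6
ρ = 1 − 6Σd² / [n(n²−1)] = 1 − 6×6 / (6×35) = 1 − 36/210 ≈ 0.8286

0.8286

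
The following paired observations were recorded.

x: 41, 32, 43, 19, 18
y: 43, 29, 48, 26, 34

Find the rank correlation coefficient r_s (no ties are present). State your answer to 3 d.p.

0.700

Rank x: 4, 3, 5, 2, 1
Rank y: 4, 2, 5, 1, 3
d = rank(x) − rank(y): 0, 1, 0, 1, -2; Σd² = 6
ρ = 1 − 6Σd² / [n(n²−1)] = 1 − 6×6 / (5×24) = 1 − 36/120 ≈ 0.700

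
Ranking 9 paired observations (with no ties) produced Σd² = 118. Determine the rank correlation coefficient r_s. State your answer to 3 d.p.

ρ = 1 − 6Σd² / [n(n²−1)] = 1 − 6×118 / (9×80)
  = 1 − 708/720 = 1 − 0.9833 ≈ 0.017

0.017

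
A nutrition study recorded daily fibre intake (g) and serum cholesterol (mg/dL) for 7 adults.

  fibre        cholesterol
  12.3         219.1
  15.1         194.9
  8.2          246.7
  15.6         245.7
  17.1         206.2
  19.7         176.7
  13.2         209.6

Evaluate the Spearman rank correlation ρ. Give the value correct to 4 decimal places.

-0.7143

Rank fibre: 2, 4, 1, 5, 6, 7, 3
Rank cholesterol: 5, 2, 7, 6, 3, 1, 4
d = rank(fibre) − rank(cholesterol): -3, 2, -6, -1, 3, 6, -1; Σd² = 96
ρ = 1 − 6Σd² / [n(n²−1)] = 1 − 6×96 / (7×48) = 1 − 576/336 ≈ -0.7143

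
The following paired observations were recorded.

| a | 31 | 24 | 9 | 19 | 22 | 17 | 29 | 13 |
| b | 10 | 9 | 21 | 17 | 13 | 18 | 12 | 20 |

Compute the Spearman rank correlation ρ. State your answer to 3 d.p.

-0.929

Rank a: 8, 6, 1, 4, 5, 3, 7, 2
Rank b: 2, 1, 8, 5, 4, 6, 3, 7
d = rank(a) − rank(b): 6, 5, -7, -1, 1, -3, 4, -5; Σd² = 162
ρ = 1 − 6Σd² / [n(n²−1)] = 1 − 6×162 / (8×63) = 1 − 972/504 ≈ -0.929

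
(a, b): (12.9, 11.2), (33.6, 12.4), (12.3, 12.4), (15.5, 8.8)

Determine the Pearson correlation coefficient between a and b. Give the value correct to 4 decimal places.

0.3473

n = 4, Σa = 74.3, Σb = 44.8, Σa² = 1686.91, Σb² = 510.4, Σab = 850.04
nΣab − ΣaΣb = 3400.16 − 3328.64 = 71.52
nΣa² − (Σa)² = 6747.64 − 5520.49 = 1227.15; nΣb² − (Σb)² = 2041.6 − 2007.04 = 34.56
r = 71.52 / √(1227.15 × 34.56) = 71.52 / 205.9376 ≈ 0.3473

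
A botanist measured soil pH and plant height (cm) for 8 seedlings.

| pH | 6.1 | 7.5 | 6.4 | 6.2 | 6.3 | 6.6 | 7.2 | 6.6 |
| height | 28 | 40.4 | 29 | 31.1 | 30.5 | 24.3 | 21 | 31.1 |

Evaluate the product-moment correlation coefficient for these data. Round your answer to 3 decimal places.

n = 8, Σx = 52.9, Σy = 235.4, Σx² = 351.51, Σy² = 7153.32, Σxy = 1561.21
nΣxy − ΣxΣy = 12489.68 − 12452.66 = 37.02
nΣx² − (Σx)² = 2812.08 − 2798.41 = 13.67; nΣy² − (Σy)² = 57226.56 − 55413.16 = 1813.4
r = 37.02 / √(13.67 × 1813.4) = 37.02 / 157.4458 ≈ 0.235

0.235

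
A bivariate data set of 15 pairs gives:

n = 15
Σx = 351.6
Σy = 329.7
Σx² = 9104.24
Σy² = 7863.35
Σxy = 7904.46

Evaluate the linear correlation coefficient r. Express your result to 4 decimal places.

0.2417

r = (nΣxy − ΣxΣy) / √[(nΣx² − (Σx)²)(nΣy² − (Σy)²)]
Numerator: 15×7904.46 − 351.6×329.7 = 2644.38
Denominator: √[(136563.6 − 123622.56)(117950.25 − 108702.09)] = √[12941.04 × 9248.16] = 10939.8724
r = 2644.38 / 10939.8724 ≈ 0.2417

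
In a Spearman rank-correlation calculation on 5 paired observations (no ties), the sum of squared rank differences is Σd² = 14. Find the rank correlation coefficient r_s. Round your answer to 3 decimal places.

ρ = 1 − 6Σd² / [n(n²−1)] = 1 − 6×14 / (5×24)
  = 1 − 84/120 = 1 − 0.7000 ≈ 0.300

0.300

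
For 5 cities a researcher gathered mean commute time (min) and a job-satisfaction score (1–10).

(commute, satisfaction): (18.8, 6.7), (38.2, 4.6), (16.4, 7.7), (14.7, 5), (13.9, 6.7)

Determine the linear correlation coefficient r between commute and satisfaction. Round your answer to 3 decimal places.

n = 5, Σx = 102, Σy = 30.7, Σx² = 2490.94, Σy² = 195.23, Σxy = 594.59
nΣxy − ΣxΣy = 2972.95 − 3131.4 = -158.45
nΣx² − (Σx)² = 12454.7 − 10404 = 2050.7; nΣy² − (Σy)² = 976.15 − 942.49 = 33.66
r = -158.45 / √(2050.7 × 33.66) = -158.45 / 262.7291 ≈ -0.603

-0.603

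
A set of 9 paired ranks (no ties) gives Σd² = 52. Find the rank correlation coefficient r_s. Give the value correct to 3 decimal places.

0.567

ρ = 1 − 6Σd² / [n(n²−1)] = 1 − 6×52 / (9×80)
  = 1 − 312/720 = 1 − 0.4333 ≈ 0.567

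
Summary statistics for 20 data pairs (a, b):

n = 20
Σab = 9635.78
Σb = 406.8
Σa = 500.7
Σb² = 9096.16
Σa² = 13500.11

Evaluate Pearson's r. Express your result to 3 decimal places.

r = (nΣab − ΣaΣb) / √[(nΣa² − (Σa)²)(nΣb² − (Σb)²)]
Numerator: 20×9635.78 − 500.7×406.8 = -10969.16
Denominator: √[(270002.2 − 250700.49)(181923.2 − 165486.24)] = √[19301.71 × 16436.96] = 17811.8341
r = -10969.16 / 17811.8341 ≈ -0.616

-0.616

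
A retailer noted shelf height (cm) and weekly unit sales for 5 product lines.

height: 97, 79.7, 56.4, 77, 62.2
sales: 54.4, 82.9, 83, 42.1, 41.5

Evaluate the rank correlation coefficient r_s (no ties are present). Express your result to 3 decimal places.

Rank height: 5, 4, 1, 3, 2
Rank sales: 3, 4, 5, 2, 1
d = rank(height) − rank(sales): 2, 0, -4, 1, 1; Σd² = 22
ρ = 1 − 6Σd² / [n(n²−1)] = 1 − 6×22 / (5×24) = 1 − 132/120 ≈ -0.100

-0.100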